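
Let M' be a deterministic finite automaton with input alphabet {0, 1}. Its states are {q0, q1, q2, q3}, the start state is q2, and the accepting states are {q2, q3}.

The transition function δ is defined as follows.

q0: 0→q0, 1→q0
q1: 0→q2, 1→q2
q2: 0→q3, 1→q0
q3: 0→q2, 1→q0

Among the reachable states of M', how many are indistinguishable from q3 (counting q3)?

2

First remove the unreachable states {q1}; 3 states remain.
Start with accepting vs non-accepting: {q2,q3} | {q0}.
No further refinement is possible. Final partition (2 blocks): {q2,q3} | {q0}.
State q3 belongs to the block {q2,q3}, which has 2 states.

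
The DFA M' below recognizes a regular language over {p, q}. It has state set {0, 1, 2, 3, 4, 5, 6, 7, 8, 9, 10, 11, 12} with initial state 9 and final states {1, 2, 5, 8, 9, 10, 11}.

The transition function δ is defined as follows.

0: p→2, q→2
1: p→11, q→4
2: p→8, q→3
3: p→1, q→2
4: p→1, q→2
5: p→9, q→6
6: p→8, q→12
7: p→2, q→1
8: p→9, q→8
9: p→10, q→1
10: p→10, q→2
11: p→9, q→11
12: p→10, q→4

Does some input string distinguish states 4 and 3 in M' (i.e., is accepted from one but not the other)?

No

Reachable states from the start: {1,2,3,4,8,9,10,11}. Unreachable: {0,5,6,7,12} — drop them.
P0 = {1,2,8,9,10,11} | {3,4}.
On input q, block {1,2,8,9,10,11} splits into {8,9,10,11} and {1,2}.
Split {8,9,10,11} by δ(·,q) → {8,11} and {9,10}.
Stable partition: {8,11} | {3,4} | {1,2} | {9,10} — 4 equivalence classes.
4 and 3 lie in the same block of the stable partition, so they are equivalent — no string distinguishes them.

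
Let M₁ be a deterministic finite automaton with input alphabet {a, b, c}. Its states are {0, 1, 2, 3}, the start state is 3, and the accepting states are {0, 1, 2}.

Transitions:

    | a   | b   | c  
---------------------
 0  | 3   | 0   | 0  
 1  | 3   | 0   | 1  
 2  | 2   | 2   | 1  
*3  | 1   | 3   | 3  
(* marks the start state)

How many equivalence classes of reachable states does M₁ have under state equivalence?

Reachable states from the start: {0,1,3}. Unreachable: {2} — drop them.
P0 = {0,1} | {3}.
The partition is now stable with 2 blocks: {0,1} | {3}.

2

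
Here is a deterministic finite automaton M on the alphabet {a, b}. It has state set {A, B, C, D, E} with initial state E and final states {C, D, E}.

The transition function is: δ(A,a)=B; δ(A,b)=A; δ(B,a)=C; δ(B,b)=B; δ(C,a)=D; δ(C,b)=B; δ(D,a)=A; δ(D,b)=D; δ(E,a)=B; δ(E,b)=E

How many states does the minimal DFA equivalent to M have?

All states are reachable from the start state.
Initial partition by acceptance: {C,D,E} | {A,B}.
Refine {C,D,E} on symbol a: members go to different blocks, giving {D,E} and {C}.
On input a, block {A,B} splits into {A} and {B}.
Split {D,E} by δ(·,a) → {D} and {E}.
No further refinement is possible. Final partition (5 blocks): {D} | {A} | {C} | {B} | {E}.

5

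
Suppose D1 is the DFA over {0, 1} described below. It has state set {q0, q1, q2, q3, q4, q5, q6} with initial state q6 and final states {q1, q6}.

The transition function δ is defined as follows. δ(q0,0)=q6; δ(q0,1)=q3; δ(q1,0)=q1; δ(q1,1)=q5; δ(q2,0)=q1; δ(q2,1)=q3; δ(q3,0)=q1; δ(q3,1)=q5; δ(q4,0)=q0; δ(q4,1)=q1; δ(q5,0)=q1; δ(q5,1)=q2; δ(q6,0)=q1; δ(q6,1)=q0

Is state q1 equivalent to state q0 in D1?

No

Reachable states from the start: {q0,q1,q2,q3,q5,q6}. Unreachable: {q4} — drop them.
Initial partition by acceptance: {q1,q6} | {q0,q2,q3,q5}.
The partition is now stable with 2 blocks: {q1,q6} | {q0,q2,q3,q5}.
q1 and q0 end up in different blocks, so they are distinguishable. For instance, the string 'ε' is accepted from only q1.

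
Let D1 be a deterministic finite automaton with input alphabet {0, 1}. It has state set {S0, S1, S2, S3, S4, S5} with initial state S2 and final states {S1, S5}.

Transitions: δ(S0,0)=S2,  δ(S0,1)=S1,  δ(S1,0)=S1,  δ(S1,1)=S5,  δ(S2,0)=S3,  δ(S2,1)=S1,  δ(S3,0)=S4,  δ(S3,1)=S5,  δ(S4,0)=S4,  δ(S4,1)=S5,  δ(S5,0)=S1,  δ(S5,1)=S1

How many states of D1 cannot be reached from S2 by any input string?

1

BFS from S2 reaches {S1, S2, S3, S4, S5}; the 1 state(s) S0 are never visited.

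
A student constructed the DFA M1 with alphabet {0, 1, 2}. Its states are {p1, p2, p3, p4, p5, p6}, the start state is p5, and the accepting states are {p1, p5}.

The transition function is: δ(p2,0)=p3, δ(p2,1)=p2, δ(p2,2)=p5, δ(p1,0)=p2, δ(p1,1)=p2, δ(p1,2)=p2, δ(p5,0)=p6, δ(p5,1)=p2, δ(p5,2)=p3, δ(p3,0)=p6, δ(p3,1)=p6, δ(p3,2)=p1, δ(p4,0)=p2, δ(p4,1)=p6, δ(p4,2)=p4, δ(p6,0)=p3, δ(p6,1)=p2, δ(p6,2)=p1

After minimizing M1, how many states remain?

2

Reachable states from the start: {p1,p2,p3,p5,p6}. Unreachable: {p4} — drop them.
P0 = {p1,p5} | {p2,p3,p6}.
No further refinement is possible. Final partition (2 blocks): {p1,p5} | {p2,p3,p6}.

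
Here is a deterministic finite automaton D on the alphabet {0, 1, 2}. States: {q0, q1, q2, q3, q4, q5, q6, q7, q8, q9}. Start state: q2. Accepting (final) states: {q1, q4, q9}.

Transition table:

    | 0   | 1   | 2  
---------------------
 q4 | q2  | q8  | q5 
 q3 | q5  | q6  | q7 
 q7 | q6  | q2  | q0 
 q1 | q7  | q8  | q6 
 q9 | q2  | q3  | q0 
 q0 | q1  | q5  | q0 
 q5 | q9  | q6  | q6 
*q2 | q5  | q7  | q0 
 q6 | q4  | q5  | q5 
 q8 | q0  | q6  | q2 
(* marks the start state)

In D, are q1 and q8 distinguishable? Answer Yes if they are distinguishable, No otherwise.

Yes

All states are reachable from the start state.
Start with accepting vs non-accepting: {q1,q4,q9} | {q0,q2,q3,q5,q6,q7,q8}.
Refine {q0,q2,q3,q5,q6,q7,q8} on symbol 0: members go to different blocks, giving {q2,q3,q7,q8} and {q0,q5,q6}.
On input 1, block {q2,q3,q7,q8} splits into {q2,q7} and {q3,q8}.
No further refinement is possible. Final partition (4 blocks): {q1,q4,q9} | {q2,q7} | {q0,q5,q6} | {q3,q8}.
q1 and q8 end up in different blocks, so they are distinguishable. For instance, the string 'ε' is accepted from only q1.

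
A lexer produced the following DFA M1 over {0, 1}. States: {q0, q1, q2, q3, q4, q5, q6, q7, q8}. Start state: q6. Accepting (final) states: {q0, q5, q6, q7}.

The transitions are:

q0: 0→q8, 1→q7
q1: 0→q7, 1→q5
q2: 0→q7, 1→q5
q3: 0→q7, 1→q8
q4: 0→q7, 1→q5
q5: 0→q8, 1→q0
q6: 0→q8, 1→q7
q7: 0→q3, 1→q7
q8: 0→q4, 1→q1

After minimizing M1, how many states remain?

6

States {q2} cannot be reached from the start state, so discard them.
P0 = {q0,q5,q6,q7} | {q1,q3,q4,q8}.
Split {q1,q3,q4,q8} by δ(·,0) → {q1,q3,q4} and {q8}.
Refine {q0,q5,q6,q7} on symbol 0: members go to different blocks, giving {q0,q5,q6} and {q7}.
Split {q0,q5,q6} by δ(·,1) → {q0,q6} and {q5}.
Split {q1,q3,q4} by δ(·,1) → {q1,q4} and {q3}.
Stable partition: {q0,q6} | {q1,q4} | {q8} | {q7} | {q5} | {q3} — 6 equivalence classes.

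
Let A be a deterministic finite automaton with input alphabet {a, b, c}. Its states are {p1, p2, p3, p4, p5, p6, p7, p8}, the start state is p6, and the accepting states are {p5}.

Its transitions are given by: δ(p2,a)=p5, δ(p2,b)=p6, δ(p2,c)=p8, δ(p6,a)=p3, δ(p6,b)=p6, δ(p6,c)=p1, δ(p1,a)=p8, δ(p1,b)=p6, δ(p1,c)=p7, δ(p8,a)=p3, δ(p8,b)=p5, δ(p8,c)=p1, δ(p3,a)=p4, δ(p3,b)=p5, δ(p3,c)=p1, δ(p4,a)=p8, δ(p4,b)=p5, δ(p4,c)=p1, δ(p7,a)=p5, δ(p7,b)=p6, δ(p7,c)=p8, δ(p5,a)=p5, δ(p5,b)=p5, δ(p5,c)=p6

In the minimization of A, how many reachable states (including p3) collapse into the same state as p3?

3

First remove the unreachable states {p2}; 7 states remain.
P0 = {p5} | {p1,p3,p4,p6,p7,p8}.
Split {p1,p3,p4,p6,p7,p8} by δ(·,a) → {p1,p3,p4,p6,p8} and {p7}.
Refine {p1,p3,p4,p6,p8} on symbol b: members go to different blocks, giving {p3,p4,p8} and {p1,p6}.
Refine {p1,p6} on symbol c: members go to different blocks, giving {p1} and {p6}.
The partition is now stable with 5 blocks: {p5} | {p3,p4,p8} | {p7} | {p1} | {p6}.
The equivalence class containing p3 is {p3,p4,p8}, of size 3.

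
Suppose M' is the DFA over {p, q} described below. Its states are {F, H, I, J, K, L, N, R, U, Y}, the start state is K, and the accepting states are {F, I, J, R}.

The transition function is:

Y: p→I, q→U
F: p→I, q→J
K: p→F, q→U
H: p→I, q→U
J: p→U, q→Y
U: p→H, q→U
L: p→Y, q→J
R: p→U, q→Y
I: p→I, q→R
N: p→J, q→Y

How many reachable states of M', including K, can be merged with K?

Reachable states from the start: {F,H,I,J,K,R,U,Y}. Unreachable: {L,N} — drop them.
Initial partition by acceptance: {F,I,J,R} | {H,K,U,Y}.
Split {F,I,J,R} by δ(·,p) → {J,R} and {F,I}.
On input p, block {H,K,U,Y} splits into {H,K,Y} and {U}.
No further refinement is possible. Final partition (4 blocks): {J,R} | {H,K,Y} | {F,I} | {U}.
The equivalence class containing K is {H,K,Y}, of size 3.

3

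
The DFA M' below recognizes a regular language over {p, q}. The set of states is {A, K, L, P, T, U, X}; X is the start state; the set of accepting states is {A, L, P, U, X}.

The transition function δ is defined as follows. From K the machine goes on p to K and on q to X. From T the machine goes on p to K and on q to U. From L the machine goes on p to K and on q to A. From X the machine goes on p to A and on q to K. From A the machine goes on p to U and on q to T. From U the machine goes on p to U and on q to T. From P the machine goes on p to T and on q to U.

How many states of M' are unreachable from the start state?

2

BFS from X reaches {A, K, T, U, X}; the 2 state(s) L, P are never visited.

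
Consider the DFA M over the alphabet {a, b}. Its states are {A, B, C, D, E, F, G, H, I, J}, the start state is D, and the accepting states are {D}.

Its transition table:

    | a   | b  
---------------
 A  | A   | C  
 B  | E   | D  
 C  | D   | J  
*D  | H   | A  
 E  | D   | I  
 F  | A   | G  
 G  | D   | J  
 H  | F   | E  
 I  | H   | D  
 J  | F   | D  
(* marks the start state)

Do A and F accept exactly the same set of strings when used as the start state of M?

Reachable states from the start: {A,C,D,E,F,G,H,I,J}. Unreachable: {B} — drop them.
P0 = {D} | {A,C,E,F,G,H,I,J}.
Refine {A,C,E,F,G,H,I,J} on symbol a: members go to different blocks, giving {A,F,H,I,J} and {C,E,G}.
On input b, block {A,F,H,I,J} splits into {A,F,H} and {I,J}.
No further refinement is possible. Final partition (4 blocks): {D} | {A,F,H} | {C,E,G} | {I,J}.
A and F lie in the same block of the stable partition, so they are equivalent — no string distinguishes them.

Yes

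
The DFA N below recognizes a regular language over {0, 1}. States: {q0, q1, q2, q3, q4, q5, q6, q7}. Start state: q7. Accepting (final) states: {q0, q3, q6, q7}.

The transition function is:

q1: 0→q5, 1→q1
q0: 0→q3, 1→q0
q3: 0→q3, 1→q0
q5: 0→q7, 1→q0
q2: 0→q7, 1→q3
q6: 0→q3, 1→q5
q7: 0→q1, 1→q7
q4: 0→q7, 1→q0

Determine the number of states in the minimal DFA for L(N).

Reachable states from the start: {q0,q1,q3,q5,q7}. Unreachable: {q2,q4,q6} — drop them.
Start with accepting vs non-accepting: {q0,q3,q7} | {q1,q5}.
Refine {q0,q3,q7} on symbol 0: members go to different blocks, giving {q0,q3} and {q7}.
Refine {q1,q5} on symbol 0: members go to different blocks, giving {q1} and {q5}.
The partition is now stable with 4 blocks: {q0,q3} | {q1} | {q7} | {q5}.

4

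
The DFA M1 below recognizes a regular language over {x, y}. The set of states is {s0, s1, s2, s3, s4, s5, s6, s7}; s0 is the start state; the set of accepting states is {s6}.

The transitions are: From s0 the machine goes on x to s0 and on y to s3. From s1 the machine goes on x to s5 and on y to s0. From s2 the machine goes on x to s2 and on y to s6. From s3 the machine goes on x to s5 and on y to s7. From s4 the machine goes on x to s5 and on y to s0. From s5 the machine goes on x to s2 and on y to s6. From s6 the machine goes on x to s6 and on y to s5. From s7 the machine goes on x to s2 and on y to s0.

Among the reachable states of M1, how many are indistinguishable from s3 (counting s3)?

1

First remove the unreachable states {s1,s4}; 6 states remain.
P0 = {s6} | {s0,s2,s3,s5,s7}.
Refine {s0,s2,s3,s5,s7} on symbol y: members go to different blocks, giving {s0,s3,s7} and {s2,s5}.
Split {s0,s3,s7} by δ(·,x) → {s3,s7} and {s0}.
Refine {s3,s7} on symbol y: members go to different blocks, giving {s3} and {s7}.
No further refinement is possible. Final partition (5 blocks): {s6} | {s3} | {s2,s5} | {s0} | {s7}.
The equivalence class containing s3 is {s3}, of size 1.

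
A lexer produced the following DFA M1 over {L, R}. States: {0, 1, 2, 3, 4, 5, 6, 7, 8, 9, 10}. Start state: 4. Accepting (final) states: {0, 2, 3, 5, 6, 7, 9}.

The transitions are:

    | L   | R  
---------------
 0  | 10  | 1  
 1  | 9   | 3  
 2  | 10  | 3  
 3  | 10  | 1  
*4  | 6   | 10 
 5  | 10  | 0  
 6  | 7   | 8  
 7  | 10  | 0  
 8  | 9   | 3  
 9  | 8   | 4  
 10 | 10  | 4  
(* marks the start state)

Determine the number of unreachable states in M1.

2

Starting at 4 and following transitions, the reachable set is {0, 1, 3, 4, 6, 7, 8, 9, 10}. That leaves 2, 5 unreachable — 2 in total.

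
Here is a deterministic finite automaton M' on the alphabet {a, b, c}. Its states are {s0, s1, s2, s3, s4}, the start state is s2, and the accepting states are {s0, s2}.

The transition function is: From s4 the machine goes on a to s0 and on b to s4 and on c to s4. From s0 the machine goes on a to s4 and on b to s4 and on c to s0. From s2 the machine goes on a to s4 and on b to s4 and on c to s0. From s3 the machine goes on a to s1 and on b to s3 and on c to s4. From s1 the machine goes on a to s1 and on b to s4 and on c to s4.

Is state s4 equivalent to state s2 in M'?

First remove the unreachable states {s1,s3}; 3 states remain.
P0 = {s0,s2} | {s4}.
The partition is now stable with 2 blocks: {s0,s2} | {s4}.
s4 and s2 end up in different blocks, so they are distinguishable. For instance, the string 'ε' is accepted from only s2.

No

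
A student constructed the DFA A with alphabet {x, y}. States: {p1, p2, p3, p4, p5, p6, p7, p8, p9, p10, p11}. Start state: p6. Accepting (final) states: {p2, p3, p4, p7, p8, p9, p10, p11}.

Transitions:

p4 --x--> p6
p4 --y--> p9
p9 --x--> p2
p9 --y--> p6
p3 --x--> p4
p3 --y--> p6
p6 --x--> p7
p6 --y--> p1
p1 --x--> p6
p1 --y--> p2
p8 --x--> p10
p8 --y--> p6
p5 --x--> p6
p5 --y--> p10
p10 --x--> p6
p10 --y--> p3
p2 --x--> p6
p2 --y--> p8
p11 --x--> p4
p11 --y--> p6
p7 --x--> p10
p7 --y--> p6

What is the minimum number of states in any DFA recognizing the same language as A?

4

States {p5,p11} cannot be reached from the start state, so discard them.
Start with accepting vs non-accepting: {p2,p3,p4,p7,p8,p9,p10} | {p1,p6}.
Split {p2,p3,p4,p7,p8,p9,p10} by δ(·,x) → {p3,p7,p8,p9} and {p2,p4,p10}.
On input x, block {p1,p6} splits into {p1} and {p6}.
Stable partition: {p3,p7,p8,p9} | {p1} | {p2,p4,p10} | {p6} — 4 equivalence classes.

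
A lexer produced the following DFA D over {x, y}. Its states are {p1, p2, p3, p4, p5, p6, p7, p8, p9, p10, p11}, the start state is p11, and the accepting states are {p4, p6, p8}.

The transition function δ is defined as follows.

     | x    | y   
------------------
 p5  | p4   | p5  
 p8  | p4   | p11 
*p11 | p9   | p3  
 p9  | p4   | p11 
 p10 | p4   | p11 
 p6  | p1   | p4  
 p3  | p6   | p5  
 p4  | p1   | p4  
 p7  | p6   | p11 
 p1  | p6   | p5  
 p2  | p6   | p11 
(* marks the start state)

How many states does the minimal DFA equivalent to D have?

4

States {p2,p7,p8,p10} cannot be reached from the start state, so discard them.
P0 = {p4,p6} | {p1,p3,p5,p9,p11}.
On input x, block {p1,p3,p5,p9,p11} splits into {p1,p3,p5,p9} and {p11}.
Refine {p1,p3,p5,p9} on symbol y: members go to different blocks, giving {p1,p3,p5} and {p9}.
Stable partition: {p4,p6} | {p1,p3,p5} | {p11} | {p9} — 4 equivalence classes.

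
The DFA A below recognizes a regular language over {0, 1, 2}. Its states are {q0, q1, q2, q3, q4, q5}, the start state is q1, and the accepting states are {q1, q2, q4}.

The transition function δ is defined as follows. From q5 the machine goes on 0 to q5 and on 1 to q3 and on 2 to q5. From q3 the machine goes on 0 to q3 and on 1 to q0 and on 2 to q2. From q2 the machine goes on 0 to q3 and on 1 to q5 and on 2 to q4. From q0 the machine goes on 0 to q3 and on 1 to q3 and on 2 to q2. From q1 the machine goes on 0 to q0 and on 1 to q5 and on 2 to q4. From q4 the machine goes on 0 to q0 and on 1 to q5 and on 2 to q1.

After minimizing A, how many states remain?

3

P0 = {q1,q2,q4} | {q0,q3,q5}.
Split {q0,q3,q5} by δ(·,2) → {q0,q3} and {q5}.
Stable partition: {q1,q2,q4} | {q0,q3} | {q5} — 3 equivalence classes.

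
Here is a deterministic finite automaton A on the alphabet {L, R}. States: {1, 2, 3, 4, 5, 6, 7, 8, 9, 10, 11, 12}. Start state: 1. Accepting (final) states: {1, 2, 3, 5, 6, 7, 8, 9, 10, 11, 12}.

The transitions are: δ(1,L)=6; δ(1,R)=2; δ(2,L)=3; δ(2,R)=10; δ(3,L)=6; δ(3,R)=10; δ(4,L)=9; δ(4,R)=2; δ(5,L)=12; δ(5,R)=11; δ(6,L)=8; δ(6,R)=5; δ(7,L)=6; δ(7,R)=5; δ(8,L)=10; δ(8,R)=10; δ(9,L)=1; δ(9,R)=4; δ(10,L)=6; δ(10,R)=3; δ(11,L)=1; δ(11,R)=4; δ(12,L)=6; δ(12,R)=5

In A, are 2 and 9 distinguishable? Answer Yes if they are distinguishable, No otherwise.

Reachable states from the start: {1,2,3,4,5,6,8,9,10,11,12}. Unreachable: {7} — drop them.
Start with accepting vs non-accepting: {1,2,3,5,6,8,9,10,11,12} | {4}.
On input R, block {1,2,3,5,6,8,9,10,11,12} splits into {1,2,3,5,6,8,10,12} and {9,11}.
Refine {1,2,3,5,6,8,10,12} on symbol R: members go to different blocks, giving {1,2,3,6,8,10,12} and {5}.
Refine {1,2,3,6,8,10,12} on symbol R: members go to different blocks, giving {1,2,3,8,10} and {6,12}.
Split {1,2,3,8,10} by δ(·,L) → {1,3,10} and {2,8}.
On input R, block {1,3,10} splits into {3,10} and {1}.
Refine {6,12} on symbol L: members go to different blocks, giving {6} and {12}.
Stable partition: {3,10} | {4} | {9,11} | {5} | {6} | {2,8} | {1} | {12} — 8 equivalence classes.
2 and 9 end up in different blocks, so they are distinguishable. For instance, the string 'R' is accepted from only 2.

Yes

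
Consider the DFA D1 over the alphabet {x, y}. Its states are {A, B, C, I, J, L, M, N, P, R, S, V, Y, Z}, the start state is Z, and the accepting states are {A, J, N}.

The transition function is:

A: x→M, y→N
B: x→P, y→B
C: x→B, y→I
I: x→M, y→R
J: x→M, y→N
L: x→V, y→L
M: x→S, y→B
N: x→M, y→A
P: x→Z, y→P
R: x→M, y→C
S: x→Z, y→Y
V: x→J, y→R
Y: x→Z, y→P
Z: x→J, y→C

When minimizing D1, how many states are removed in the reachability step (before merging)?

2

BFS from Z reaches {A, B, C, I, J, M, N, P, R, S, Y, Z}; the 2 state(s) L, V are never visited.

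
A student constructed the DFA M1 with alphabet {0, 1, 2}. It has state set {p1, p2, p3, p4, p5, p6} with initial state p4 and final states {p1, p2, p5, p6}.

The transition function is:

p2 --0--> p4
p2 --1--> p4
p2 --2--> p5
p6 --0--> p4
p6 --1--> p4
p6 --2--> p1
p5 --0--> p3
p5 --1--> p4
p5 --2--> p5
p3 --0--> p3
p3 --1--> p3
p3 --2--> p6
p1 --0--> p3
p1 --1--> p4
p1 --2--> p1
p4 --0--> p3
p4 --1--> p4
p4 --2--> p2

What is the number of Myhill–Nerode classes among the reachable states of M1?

All states are reachable from the start state.
Start with accepting vs non-accepting: {p1,p2,p5,p6} | {p3,p4}.
Stable partition: {p1,p2,p5,p6} | {p3,p4} — 2 equivalence classes.

2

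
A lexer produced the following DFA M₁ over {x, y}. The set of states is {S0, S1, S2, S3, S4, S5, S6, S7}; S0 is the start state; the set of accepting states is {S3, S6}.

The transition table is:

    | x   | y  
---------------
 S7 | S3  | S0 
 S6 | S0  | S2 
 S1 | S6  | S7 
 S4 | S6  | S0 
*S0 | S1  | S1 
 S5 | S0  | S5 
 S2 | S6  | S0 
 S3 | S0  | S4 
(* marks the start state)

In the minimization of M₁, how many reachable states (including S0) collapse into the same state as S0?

Reachable states from the start: {S0,S1,S2,S3,S4,S6,S7}. Unreachable: {S5} — drop them.
Initial partition by acceptance: {S3,S6} | {S0,S1,S2,S4,S7}.
Refine {S0,S1,S2,S4,S7} on symbol x: members go to different blocks, giving {S1,S2,S4,S7} and {S0}.
Split {S1,S2,S4,S7} by δ(·,y) → {S2,S4,S7} and {S1}.
No further refinement is possible. Final partition (4 blocks): {S3,S6} | {S2,S4,S7} | {S0} | {S1}.
The equivalence class containing S0 is {S0}, of size 1.

1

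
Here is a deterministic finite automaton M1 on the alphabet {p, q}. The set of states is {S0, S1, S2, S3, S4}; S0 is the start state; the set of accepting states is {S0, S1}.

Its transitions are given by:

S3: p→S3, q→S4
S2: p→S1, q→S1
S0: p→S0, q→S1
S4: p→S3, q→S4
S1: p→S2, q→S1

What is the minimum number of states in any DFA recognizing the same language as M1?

3

States {S3,S4} cannot be reached from the start state, so discard them.
P0 = {S0,S1} | {S2}.
Refine {S0,S1} on symbol p: members go to different blocks, giving {S0} and {S1}.
The partition is now stable with 3 blocks: {S0} | {S2} | {S1}.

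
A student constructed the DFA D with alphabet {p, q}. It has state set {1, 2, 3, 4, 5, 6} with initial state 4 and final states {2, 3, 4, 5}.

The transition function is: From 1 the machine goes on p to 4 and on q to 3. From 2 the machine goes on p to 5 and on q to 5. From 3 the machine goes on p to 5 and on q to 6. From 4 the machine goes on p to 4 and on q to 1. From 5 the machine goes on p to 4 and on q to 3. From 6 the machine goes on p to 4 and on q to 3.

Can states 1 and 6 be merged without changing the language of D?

Yes

States {2} cannot be reached from the start state, so discard them.
Initial partition by acceptance: {3,4,5} | {1,6}.
Refine {3,4,5} on symbol q: members go to different blocks, giving {3,4} and {5}.
On input p, block {3,4} splits into {3} and {4}.
Stable partition: {3} | {1,6} | {5} | {4} — 4 equivalence classes.
1 and 6 lie in the same block of the stable partition, so they are equivalent — no string distinguishes them.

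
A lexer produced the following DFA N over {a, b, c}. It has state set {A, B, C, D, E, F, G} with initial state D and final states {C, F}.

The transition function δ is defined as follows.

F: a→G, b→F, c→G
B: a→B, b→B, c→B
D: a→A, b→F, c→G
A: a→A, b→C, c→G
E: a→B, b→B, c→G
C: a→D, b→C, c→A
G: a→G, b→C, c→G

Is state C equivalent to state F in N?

Reachable states from the start: {A,C,D,F,G}. Unreachable: {B,E} — drop them.
Start with accepting vs non-accepting: {C,F} | {A,D,G}.
Stable partition: {C,F} | {A,D,G} — 2 equivalence classes.
C and F lie in the same block of the stable partition, so they are equivalent — no string distinguishes them.

Yes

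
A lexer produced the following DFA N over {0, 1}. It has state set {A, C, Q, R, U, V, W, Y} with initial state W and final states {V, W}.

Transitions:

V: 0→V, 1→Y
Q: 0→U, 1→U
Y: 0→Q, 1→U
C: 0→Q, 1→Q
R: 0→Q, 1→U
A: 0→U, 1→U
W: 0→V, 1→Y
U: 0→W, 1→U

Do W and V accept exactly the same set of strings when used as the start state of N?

Yes

Reachable states from the start: {Q,U,V,W,Y}. Unreachable: {A,C,R} — drop them.
Start with accepting vs non-accepting: {V,W} | {Q,U,Y}.
Split {Q,U,Y} by δ(·,0) → {Q,Y} and {U}.
Split {Q,Y} by δ(·,0) → {Q} and {Y}.
The partition is now stable with 4 blocks: {V,W} | {Q} | {U} | {Y}.
W and V lie in the same block of the stable partition, so they are equivalent — no string distinguishes them.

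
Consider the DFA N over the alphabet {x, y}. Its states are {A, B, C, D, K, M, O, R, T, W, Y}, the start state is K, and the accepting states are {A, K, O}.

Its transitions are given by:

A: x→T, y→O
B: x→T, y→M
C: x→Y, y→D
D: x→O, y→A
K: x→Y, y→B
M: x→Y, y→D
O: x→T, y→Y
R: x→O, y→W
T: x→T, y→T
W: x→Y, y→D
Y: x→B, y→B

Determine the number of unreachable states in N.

3

BFS from K reaches {A, B, D, K, M, O, T, Y}; the 3 state(s) C, R, W are never visited.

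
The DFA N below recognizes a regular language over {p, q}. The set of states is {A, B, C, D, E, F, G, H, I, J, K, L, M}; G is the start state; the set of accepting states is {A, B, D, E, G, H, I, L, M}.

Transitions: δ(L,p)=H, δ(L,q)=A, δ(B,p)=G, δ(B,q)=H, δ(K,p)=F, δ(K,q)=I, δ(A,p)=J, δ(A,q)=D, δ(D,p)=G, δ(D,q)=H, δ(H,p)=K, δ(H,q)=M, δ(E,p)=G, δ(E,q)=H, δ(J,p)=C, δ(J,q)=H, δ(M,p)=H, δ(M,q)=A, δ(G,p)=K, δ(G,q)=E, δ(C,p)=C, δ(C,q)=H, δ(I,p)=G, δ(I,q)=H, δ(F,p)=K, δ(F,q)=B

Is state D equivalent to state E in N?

Reachable states from the start: {A,B,C,D,E,F,G,H,I,J,K,M}. Unreachable: {L} — drop them.
Start with accepting vs non-accepting: {A,B,D,E,G,H,I,M} | {C,F,J,K}.
Refine {A,B,D,E,G,H,I,M} on symbol p: members go to different blocks, giving {B,D,E,I,M} and {A,G,H}.
Refine {C,F,J,K} on symbol q: members go to different blocks, giving {C,J} and {F,K}.
Split {A,G,H} by δ(·,p) → {G,H} and {A}.
On input q, block {B,D,E,I,M} splits into {B,D,E,I} and {M}.
On input q, block {G,H} splits into {G} and {H}.
Stable partition: {B,D,E,I} | {C,J} | {G} | {F,K} | {A} | {M} | {H} — 7 equivalence classes.
D and E lie in the same block of the stable partition, so they are equivalent — no string distinguishes them.

Yes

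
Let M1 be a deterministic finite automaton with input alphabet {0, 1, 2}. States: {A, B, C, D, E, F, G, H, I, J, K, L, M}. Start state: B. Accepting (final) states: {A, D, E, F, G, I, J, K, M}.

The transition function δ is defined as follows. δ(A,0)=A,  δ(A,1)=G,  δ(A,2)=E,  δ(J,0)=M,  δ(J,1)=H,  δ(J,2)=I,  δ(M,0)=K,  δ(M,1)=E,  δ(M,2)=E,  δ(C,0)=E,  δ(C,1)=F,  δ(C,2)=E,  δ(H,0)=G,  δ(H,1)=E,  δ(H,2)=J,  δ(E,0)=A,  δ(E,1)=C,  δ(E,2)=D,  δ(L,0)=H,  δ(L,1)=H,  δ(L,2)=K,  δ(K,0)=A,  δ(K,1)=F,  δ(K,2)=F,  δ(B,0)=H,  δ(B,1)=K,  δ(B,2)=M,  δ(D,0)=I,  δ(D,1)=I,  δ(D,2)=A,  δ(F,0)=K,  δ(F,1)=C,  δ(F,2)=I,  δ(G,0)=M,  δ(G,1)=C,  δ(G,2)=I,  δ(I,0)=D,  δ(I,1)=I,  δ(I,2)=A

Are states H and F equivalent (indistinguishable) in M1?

States {L} cannot be reached from the start state, so discard them.
Initial partition by acceptance: {A,D,E,F,G,I,J,K,M} | {B,C,H}.
Split {A,D,E,F,G,I,J,K,M} by δ(·,1) → {A,D,I,K,M} and {E,F,G,J}.
Split {A,D,I,K,M} by δ(·,1) → {A,K,M} and {D,I}.
Refine {B,C,H} on symbol 0: members go to different blocks, giving {C,H} and {B}.
Stable partition: {A,K,M} | {C,H} | {E,F,G,J} | {D,I} | {B} — 5 equivalence classes.
H and F end up in different blocks, so they are distinguishable. For instance, the string 'ε' is accepted from only F.

No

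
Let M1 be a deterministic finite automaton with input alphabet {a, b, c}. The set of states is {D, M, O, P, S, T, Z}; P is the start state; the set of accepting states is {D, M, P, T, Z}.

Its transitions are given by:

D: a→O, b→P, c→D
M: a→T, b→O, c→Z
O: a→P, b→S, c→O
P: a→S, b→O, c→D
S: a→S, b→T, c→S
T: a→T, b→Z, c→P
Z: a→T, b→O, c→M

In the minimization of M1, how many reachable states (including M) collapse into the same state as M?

P0 = {D,M,P,T,Z} | {O,S}.
On input a, block {D,M,P,T,Z} splits into {M,T,Z} and {D,P}.
On input b, block {M,T,Z} splits into {M,Z} and {T}.
On input a, block {O,S} splits into {O} and {S}.
Refine {D,P} on symbol a: members go to different blocks, giving {P} and {D}.
The partition is now stable with 6 blocks: {M,Z} | {O} | {P} | {T} | {S} | {D}.
State M belongs to the block {M,Z}, which has 2 states.

2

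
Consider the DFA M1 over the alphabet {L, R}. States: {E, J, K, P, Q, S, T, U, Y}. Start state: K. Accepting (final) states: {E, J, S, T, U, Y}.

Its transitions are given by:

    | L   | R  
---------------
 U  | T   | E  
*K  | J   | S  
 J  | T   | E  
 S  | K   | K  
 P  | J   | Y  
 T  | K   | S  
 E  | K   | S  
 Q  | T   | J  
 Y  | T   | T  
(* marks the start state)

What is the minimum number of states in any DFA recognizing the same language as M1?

4

Reachable states from the start: {E,J,K,S,T}. Unreachable: {P,Q,U,Y} — drop them.
Start with accepting vs non-accepting: {E,J,S,T} | {K}.
On input L, block {E,J,S,T} splits into {E,S,T} and {J}.
Refine {E,S,T} on symbol R: members go to different blocks, giving {E,T} and {S}.
The partition is now stable with 4 blocks: {E,T} | {K} | {J} | {S}.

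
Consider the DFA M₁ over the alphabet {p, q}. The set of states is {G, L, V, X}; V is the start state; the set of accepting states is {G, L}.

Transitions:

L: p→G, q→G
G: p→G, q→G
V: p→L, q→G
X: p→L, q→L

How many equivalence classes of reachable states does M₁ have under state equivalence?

Reachable states from the start: {G,L,V}. Unreachable: {X} — drop them.
P0 = {G,L} | {V}.
The partition is now stable with 2 blocks: {G,L} | {V}.

2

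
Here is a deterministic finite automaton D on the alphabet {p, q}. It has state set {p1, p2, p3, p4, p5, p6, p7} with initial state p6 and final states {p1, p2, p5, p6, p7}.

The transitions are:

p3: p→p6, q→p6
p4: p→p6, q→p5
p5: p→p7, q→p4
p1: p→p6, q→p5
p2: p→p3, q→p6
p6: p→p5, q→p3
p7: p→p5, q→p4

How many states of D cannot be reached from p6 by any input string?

2

Starting at p6 and following transitions, the reachable set is {p3, p4, p5, p6, p7}. That leaves p1, p2 unreachable — 2 in total.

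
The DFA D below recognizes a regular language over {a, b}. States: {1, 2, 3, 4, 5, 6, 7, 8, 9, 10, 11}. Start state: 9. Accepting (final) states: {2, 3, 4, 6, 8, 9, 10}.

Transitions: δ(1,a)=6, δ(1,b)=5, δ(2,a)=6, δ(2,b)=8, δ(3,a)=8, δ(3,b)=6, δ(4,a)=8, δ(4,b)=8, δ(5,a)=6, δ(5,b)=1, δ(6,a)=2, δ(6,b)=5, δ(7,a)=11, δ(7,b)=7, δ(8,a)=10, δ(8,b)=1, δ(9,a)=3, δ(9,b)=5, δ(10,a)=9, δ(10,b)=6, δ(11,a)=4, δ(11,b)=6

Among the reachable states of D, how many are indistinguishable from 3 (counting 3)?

States {4,7,11} cannot be reached from the start state, so discard them.
Start with accepting vs non-accepting: {2,3,6,8,9,10} | {1,5}.
Refine {2,3,6,8,9,10} on symbol b: members go to different blocks, giving {2,3,10} and {6,8,9}.
The partition is now stable with 3 blocks: {2,3,10} | {1,5} | {6,8,9}.
State 3 belongs to the block {2,3,10}, which has 3 states.

3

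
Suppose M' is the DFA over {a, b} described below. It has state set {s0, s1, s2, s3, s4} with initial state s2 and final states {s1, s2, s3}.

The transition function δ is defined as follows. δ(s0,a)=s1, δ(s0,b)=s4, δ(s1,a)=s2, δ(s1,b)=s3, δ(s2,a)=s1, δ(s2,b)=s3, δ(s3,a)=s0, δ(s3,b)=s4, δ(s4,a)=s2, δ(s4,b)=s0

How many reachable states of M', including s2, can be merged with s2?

All states are reachable from the start state.
Initial partition by acceptance: {s1,s2,s3} | {s0,s4}.
Refine {s1,s2,s3} on symbol a: members go to different blocks, giving {s1,s2} and {s3}.
Stable partition: {s1,s2} | {s0,s4} | {s3} — 3 equivalence classes.
The equivalence class containing s2 is {s1,s2}, of size 2.

2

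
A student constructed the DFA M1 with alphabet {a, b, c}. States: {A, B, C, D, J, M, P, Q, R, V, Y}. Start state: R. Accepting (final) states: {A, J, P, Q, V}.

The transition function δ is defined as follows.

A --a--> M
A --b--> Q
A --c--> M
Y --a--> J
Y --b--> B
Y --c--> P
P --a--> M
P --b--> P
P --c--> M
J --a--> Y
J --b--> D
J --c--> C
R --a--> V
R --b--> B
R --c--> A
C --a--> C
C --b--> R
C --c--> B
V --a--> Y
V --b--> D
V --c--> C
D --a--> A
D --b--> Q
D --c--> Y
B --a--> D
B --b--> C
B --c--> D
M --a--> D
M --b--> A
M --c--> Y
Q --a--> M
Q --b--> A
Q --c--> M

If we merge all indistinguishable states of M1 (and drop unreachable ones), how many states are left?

7

Every state is reachable, so we keep all 11.
P0 = {A,J,P,Q,V} | {B,C,D,M,R,Y}.
Refine {A,J,P,Q,V} on symbol b: members go to different blocks, giving {A,P,Q} and {J,V}.
Split {B,C,D,M,R,Y} by δ(·,a) → {B,C,M} and {R,Y} and {D}.
Refine {B,C,M} on symbol a: members go to different blocks, giving {B,M} and {C}.
Refine {B,M} on symbol b: members go to different blocks, giving {M} and {B}.
No further refinement is possible. Final partition (7 blocks): {A,P,Q} | {M} | {J,V} | {R,Y} | {D} | {C} | {B}.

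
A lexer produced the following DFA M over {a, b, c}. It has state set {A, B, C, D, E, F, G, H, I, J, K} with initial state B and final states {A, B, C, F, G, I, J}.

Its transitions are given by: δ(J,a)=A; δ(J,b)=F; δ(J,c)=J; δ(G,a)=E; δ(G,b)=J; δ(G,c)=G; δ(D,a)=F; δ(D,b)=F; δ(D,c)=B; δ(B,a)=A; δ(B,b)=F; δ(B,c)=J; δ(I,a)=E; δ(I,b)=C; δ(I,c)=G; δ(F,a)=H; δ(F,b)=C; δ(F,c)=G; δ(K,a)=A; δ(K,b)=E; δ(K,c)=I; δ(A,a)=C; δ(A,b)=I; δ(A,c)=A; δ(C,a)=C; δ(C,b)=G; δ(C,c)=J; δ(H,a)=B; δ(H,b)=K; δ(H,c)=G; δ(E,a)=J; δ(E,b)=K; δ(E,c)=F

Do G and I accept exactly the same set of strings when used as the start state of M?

First remove the unreachable states {D}; 10 states remain.
P0 = {A,B,C,F,G,I,J} | {E,H,K}.
On input a, block {A,B,C,F,G,I,J} splits into {A,B,C,J} and {F,G,I}.
No further refinement is possible. Final partition (3 blocks): {A,B,C,J} | {E,H,K} | {F,G,I}.
G and I lie in the same block of the stable partition, so they are equivalent — no string distinguishes them.

Yes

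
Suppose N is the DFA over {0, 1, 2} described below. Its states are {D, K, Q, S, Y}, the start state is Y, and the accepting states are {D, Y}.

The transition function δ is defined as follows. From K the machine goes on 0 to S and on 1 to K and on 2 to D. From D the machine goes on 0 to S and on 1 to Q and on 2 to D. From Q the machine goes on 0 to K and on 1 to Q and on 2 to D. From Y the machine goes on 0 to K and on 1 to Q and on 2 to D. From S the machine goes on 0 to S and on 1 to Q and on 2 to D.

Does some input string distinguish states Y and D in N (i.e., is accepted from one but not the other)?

No

All states are reachable from the start state.
Start with accepting vs non-accepting: {D,Y} | {K,Q,S}.
No further refinement is possible. Final partition (2 blocks): {D,Y} | {K,Q,S}.
Y and D lie in the same block of the stable partition, so they are equivalent — no string distinguishes them.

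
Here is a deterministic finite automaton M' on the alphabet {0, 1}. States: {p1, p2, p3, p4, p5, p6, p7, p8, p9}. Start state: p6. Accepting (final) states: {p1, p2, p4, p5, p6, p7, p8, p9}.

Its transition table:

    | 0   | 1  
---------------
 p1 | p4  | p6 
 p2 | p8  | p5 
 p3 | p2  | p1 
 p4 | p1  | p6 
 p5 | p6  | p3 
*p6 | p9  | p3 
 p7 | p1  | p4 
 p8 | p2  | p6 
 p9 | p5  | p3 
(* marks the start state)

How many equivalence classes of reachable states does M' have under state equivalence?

3

First remove the unreachable states {p7}; 8 states remain.
Initial partition by acceptance: {p1,p2,p4,p5,p6,p8,p9} | {p3}.
On input 1, block {p1,p2,p4,p5,p6,p8,p9} splits into {p1,p2,p4,p8} and {p5,p6,p9}.
Stable partition: {p1,p2,p4,p8} | {p3} | {p5,p6,p9} — 3 equivalence classes.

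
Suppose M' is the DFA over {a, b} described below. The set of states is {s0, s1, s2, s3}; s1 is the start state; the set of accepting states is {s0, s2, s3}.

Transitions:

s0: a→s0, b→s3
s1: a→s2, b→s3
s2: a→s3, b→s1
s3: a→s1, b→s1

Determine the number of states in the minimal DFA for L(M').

3

States {s0} cannot be reached from the start state, so discard them.
Initial partition by acceptance: {s2,s3} | {s1}.
Split {s2,s3} by δ(·,a) → {s2} and {s3}.
Stable partition: {s2} | {s1} | {s3} — 3 equivalence classes.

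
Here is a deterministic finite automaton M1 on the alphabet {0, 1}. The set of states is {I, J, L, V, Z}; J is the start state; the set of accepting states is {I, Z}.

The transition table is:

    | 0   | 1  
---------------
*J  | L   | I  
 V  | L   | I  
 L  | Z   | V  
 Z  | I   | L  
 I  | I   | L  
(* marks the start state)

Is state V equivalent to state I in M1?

Every state is reachable, so we keep all 5.
Initial partition by acceptance: {I,Z} | {J,L,V}.
Refine {J,L,V} on symbol 0: members go to different blocks, giving {J,V} and {L}.
Stable partition: {I,Z} | {J,V} | {L} — 3 equivalence classes.
V and I end up in different blocks, so they are distinguishable. For instance, the string 'ε' is accepted from only I.

No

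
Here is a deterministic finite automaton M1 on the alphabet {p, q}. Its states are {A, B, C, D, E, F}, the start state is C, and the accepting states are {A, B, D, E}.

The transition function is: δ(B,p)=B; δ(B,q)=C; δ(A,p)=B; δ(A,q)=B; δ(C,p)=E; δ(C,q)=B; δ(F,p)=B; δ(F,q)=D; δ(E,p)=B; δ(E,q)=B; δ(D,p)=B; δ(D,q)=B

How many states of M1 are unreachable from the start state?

3

Starting at C and following transitions, the reachable set is {B, C, E}. That leaves A, D, F unreachable — 3 in total.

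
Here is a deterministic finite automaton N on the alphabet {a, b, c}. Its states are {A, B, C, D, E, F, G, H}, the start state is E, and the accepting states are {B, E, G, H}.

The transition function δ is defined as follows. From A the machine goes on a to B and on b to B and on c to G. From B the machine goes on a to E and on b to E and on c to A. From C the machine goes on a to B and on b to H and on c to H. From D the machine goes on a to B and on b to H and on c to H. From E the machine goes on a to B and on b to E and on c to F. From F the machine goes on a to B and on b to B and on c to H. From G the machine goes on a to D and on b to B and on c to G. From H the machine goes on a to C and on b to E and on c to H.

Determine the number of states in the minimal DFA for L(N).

Start with accepting vs non-accepting: {B,E,G,H} | {A,C,D,F}.
Split {B,E,G,H} by δ(·,a) → {B,E} and {G,H}.
Refine {A,C,D,F} on symbol b: members go to different blocks, giving {A,F} and {C,D}.
No further refinement is possible. Final partition (4 blocks): {B,E} | {A,F} | {G,H} | {C,D}.

4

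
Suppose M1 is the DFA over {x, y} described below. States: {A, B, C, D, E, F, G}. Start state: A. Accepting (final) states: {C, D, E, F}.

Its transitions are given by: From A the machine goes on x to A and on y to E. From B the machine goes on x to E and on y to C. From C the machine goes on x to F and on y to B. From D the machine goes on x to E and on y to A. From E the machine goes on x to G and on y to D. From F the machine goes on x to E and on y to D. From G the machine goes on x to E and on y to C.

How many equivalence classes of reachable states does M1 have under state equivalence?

6

Initial partition by acceptance: {C,D,E,F} | {A,B,G}.
On input x, block {C,D,E,F} splits into {C,D,F} and {E}.
On input x, block {C,D,F} splits into {D,F} and {C}.
Refine {D,F} on symbol y: members go to different blocks, giving {D} and {F}.
On input x, block {A,B,G} splits into {B,G} and {A}.
The partition is now stable with 6 blocks: {D} | {B,G} | {E} | {C} | {F} | {A}.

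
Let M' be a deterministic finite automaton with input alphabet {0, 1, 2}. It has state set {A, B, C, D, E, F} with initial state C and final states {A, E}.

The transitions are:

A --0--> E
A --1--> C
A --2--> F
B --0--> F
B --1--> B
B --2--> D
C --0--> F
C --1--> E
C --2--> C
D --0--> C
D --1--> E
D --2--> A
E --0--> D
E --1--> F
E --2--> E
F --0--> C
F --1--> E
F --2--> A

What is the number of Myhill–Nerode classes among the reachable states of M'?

4

Reachable states from the start: {A,C,D,E,F}. Unreachable: {B} — drop them.
Initial partition by acceptance: {A,E} | {C,D,F}.
Refine {A,E} on symbol 0: members go to different blocks, giving {A} and {E}.
Split {C,D,F} by δ(·,2) → {D,F} and {C}.
Stable partition: {A} | {D,F} | {E} | {C} — 4 equivalence classes.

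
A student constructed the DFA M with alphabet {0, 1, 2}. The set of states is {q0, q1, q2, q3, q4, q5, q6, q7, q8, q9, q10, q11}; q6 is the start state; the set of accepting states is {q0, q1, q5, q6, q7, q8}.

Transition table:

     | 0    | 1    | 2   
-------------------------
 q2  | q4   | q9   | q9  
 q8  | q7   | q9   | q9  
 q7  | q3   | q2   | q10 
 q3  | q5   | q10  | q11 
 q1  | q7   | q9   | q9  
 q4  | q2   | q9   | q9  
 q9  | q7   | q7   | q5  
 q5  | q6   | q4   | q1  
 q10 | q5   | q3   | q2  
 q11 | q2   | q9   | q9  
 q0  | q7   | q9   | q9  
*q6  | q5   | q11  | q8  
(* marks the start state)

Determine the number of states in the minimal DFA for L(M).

Reachable states from the start: {q1,q2,q3,q4,q5,q6,q7,q8,q9,q10,q11}. Unreachable: {q0} — drop them.
Start with accepting vs non-accepting: {q1,q5,q6,q7,q8} | {q2,q3,q4,q9,q10,q11}.
On input 0, block {q1,q5,q6,q7,q8} splits into {q1,q5,q6,q8} and {q7}.
Refine {q1,q5,q6,q8} on symbol 0: members go to different blocks, giving {q1,q8} and {q5,q6}.
Split {q2,q3,q4,q9,q10,q11} by δ(·,0) → {q2,q4,q11} and {q3,q10} and {q9}.
No further refinement is possible. Final partition (6 blocks): {q1,q8} | {q2,q4,q11} | {q7} | {q5,q6} | {q3,q10} | {q9}.

6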